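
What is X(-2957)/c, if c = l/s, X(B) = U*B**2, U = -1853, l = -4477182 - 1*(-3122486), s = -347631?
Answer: -331319993917371/79688 ≈ -4.1577e+9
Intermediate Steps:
l = -1354696 (l = -4477182 + 3122486 = -1354696)
X(B) = -1853*B**2
c = 1354696/347631 (c = -1354696/(-347631) = -1354696*(-1/347631) = 1354696/347631 ≈ 3.8969)
X(-2957)/c = (-1853*(-2957)**2)/(1354696/347631) = -1853*8743849*(347631/1354696) = -16202352197*347631/1354696 = -331319993917371/79688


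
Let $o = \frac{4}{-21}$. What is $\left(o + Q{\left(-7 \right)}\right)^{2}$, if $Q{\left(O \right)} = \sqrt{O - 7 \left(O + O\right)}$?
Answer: $\frac{40147}{441} - \frac{8 \sqrt{91}}{21} \approx 87.402$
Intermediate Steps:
$Q{\left(O \right)} = \sqrt{13} \sqrt{- O}$ ($Q{\left(O \right)} = \sqrt{O - 7 \cdot 2 O} = \sqrt{O - 14 O} = \sqrt{- 13 O} = \sqrt{13} \sqrt{- O}$)
$o = - \frac{4}{21}$ ($o = 4 \left(- \frac{1}{21}\right) = - \frac{4}{21} \approx -0.19048$)
$\left(o + Q{\left(-7 \right)}\right)^{2} = \left(- \frac{4}{21} + \sqrt{13} \sqrt{\left(-1\right) \left(-7\right)}\right)^{2} = \left(- \frac{4}{21} + \sqrt{13} \sqrt{7}\right)^{2} = \left(- \frac{4}{21} + \sqrt{91}\right)^{2}$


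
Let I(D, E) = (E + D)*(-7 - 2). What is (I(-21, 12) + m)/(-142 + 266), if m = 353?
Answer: 7/2 ≈ 3.5000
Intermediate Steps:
I(D, E) = -9*D - 9*E (I(D, E) = (D + E)*(-9) = -9*D - 9*E)
(I(-21, 12) + m)/(-142 + 266) = ((-9*(-21) - 9*12) + 353)/(-142 + 266) = ((189 - 108) + 353)/124 = (81 + 353)*(1/124) = 434*(1/124) = 7/2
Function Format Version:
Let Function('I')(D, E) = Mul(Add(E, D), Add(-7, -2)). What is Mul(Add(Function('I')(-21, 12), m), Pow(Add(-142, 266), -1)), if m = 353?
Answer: Rational(7, 2) ≈ 3.5000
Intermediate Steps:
Function('I')(D, E) = Add(Mul(-9, D), Mul(-9, E)) (Function('I')(D, E) = Mul(Add(D, E), -9) = Add(Mul(-9, D), Mul(-9, E)))
Mul(Add(Function('I')(-21, 12), m), Pow(Add(-142, 266), -1)) = Mul(Add(Add(Mul(-9, -21), Mul(-9, 12)), 353), Pow(Add(-142, 266), -1)) = Mul(Add(Add(189, -108), 353), Pow(124, -1)) = Mul(Add(81, 353), Rational(1, 124)) = Mul(434, Rational(1, 124)) = Rational(7, 2)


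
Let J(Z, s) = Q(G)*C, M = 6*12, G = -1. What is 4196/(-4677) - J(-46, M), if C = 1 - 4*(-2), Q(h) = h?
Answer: 37897/4677 ≈ 8.1028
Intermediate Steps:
C = 9 (C = 1 + 8 = 9)
M = 72
J(Z, s) = -9 (J(Z, s) = -1*9 = -9)
4196/(-4677) - J(-46, M) = 4196/(-4677) - 1*(-9) = 4196*(-1/4677) + 9 = -4196/4677 + 9 = 37897/4677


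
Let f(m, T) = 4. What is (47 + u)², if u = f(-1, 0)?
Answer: 2601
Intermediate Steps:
u = 4
(47 + u)² = (47 + 4)² = 51² = 2601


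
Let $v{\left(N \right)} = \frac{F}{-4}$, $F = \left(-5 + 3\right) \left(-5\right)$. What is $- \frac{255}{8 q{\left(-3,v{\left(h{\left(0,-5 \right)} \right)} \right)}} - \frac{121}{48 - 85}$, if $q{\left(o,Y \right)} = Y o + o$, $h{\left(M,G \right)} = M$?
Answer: $- \frac{1693}{444} \approx -3.8131$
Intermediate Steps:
$F = 10$ ($F = \left(-2\right) \left(-5\right) = 10$)
$v{\left(N \right)} = - \frac{5}{2}$ ($v{\left(N \right)} = \frac{10}{-4} = 10 \left(- \frac{1}{4}\right) = - \frac{5}{2}$)
$q{\left(o,Y \right)} = o + Y o$
$- \frac{255}{8 q{\left(-3,v{\left(h{\left(0,-5 \right)} \right)} \right)}} - \frac{121}{48 - 85} = - \frac{255}{8 \left(- 3 \left(1 - \frac{5}{2}\right)\right)} - \frac{121}{48 - 85} = - \frac{255}{8 \left(\left(-3\right) \left(- \frac{3}{2}\right)\right)} - \frac{121}{-37} = - \frac{255}{8 \cdot \frac{9}{2}} - - \frac{121}{37} = - \frac{255}{36} + \frac{121}{37} = \left(-255\right) \frac{1}{36} + \frac{121}{37} = - \frac{85}{12} + \frac{121}{37} = - \frac{1693}{444}$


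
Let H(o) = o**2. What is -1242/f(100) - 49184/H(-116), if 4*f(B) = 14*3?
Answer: -24754/203 ≈ -121.94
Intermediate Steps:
f(B) = 21/2 (f(B) = (14*3)/4 = (1/4)*42 = 21/2)
-1242/f(100) - 49184/H(-116) = -1242/21/2 - 49184/((-116)**2) = -1242*2/21 - 49184/13456 = -828/7 - 49184*1/13456 = -828/7 - 106/29 = -24754/203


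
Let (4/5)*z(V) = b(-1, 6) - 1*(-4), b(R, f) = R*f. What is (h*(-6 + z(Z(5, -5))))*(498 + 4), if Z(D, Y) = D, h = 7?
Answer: -29869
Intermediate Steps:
z(V) = -5/2 (z(V) = 5*(-1*6 - 1*(-4))/4 = 5*(-6 + 4)/4 = (5/4)*(-2) = -5/2)
(h*(-6 + z(Z(5, -5))))*(498 + 4) = (7*(-6 - 5/2))*(498 + 4) = (7*(-17/2))*502 = -119/2*502 = -29869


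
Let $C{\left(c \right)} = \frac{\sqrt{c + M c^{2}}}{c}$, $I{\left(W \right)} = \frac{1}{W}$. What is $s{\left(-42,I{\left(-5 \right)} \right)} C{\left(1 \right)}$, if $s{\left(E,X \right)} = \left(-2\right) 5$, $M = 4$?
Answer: $- 10 \sqrt{5} \approx -22.361$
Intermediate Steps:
$s{\left(E,X \right)} = -10$
$C{\left(c \right)} = \frac{\sqrt{c + 4 c^{2}}}{c}$
$s{\left(-42,I{\left(-5 \right)} \right)} C{\left(1 \right)} = - 10 \frac{\sqrt{1 \left(1 + 4 \cdot 1\right)}}{1} = - 10 \cdot 1 \sqrt{1 \left(1 + 4\right)} = - 10 \cdot 1 \sqrt{1 \cdot 5} = - 10 \cdot 1 \sqrt{5} = - 10 \sqrt{5}$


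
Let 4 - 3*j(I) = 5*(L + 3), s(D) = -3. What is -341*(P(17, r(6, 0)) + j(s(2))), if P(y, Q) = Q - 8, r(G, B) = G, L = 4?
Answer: 12617/3 ≈ 4205.7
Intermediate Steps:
P(y, Q) = -8 + Q
j(I) = -31/3 (j(I) = 4/3 - 5*(4 + 3)/3 = 4/3 - 5*7/3 = 4/3 - ⅓*35 = 4/3 - 35/3 = -31/3)
-341*(P(17, r(6, 0)) + j(s(2))) = -341*((-8 + 6) - 31/3) = -341*(-2 - 31/3) = -341*(-37/3) = 12617/3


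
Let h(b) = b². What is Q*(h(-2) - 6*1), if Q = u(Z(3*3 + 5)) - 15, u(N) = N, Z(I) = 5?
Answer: 20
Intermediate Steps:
Q = -10 (Q = 5 - 15 = -10)
Q*(h(-2) - 6*1) = -10*((-2)² - 6*1) = -10*(4 - 6) = -10*(-2) = 20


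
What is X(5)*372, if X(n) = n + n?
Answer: 3720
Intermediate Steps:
X(n) = 2*n
X(5)*372 = (2*5)*372 = 10*372 = 3720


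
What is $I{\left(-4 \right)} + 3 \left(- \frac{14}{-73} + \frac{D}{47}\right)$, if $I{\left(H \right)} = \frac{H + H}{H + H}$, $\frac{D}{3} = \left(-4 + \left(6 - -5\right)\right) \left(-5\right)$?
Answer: $- \frac{17590}{3431} \approx -5.1268$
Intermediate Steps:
$D = -105$ ($D = 3 \left(-4 + \left(6 - -5\right)\right) \left(-5\right) = 3 \left(-4 + \left(6 + 5\right)\right) \left(-5\right) = 3 \left(-4 + 11\right) \left(-5\right) = 3 \cdot 7 \left(-5\right) = 3 \left(-35\right) = -105$)
$I{\left(H \right)} = 1$ ($I{\left(H \right)} = \frac{2 H}{2 H} = 2 H \frac{1}{2 H} = 1$)
$I{\left(-4 \right)} + 3 \left(- \frac{14}{-73} + \frac{D}{47}\right) = 1 + 3 \left(- \frac{14}{-73} - \frac{105}{47}\right) = 1 + 3 \left(\left(-14\right) \left(- \frac{1}{73}\right) - \frac{105}{47}\right) = 1 + 3 \left(\frac{14}{73} - \frac{105}{47}\right) = 1 + 3 \left(- \frac{7007}{3431}\right) = 1 - \frac{21021}{3431} = - \frac{17590}{3431}$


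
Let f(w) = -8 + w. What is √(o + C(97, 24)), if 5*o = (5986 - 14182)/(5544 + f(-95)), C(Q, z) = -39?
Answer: 3*I*√3231926795/27205 ≈ 6.2691*I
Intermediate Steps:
o = -8196/27205 (o = ((5986 - 14182)/(5544 + (-8 - 95)))/5 = (-8196/(5544 - 103))/5 = (-8196/5441)/5 = (-8196*1/5441)/5 = (⅕)*(-8196/5441) = -8196/27205 ≈ -0.30127)
√(o + C(97, 24)) = √(-8196/27205 - 39) = √(-1069191/27205) = 3*I*√3231926795/27205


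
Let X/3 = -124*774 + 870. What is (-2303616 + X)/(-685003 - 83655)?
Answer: 1294467/384329 ≈ 3.3681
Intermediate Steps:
X = -285318 (X = 3*(-124*774 + 870) = 3*(-95976 + 870) = 3*(-95106) = -285318)
(-2303616 + X)/(-685003 - 83655) = (-2303616 - 285318)/(-685003 - 83655) = -2588934/(-768658) = -2588934*(-1/768658) = 1294467/384329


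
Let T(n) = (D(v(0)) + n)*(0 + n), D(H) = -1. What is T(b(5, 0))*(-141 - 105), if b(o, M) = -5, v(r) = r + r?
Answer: -7380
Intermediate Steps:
v(r) = 2*r
T(n) = n*(-1 + n) (T(n) = (-1 + n)*(0 + n) = (-1 + n)*n = n*(-1 + n))
T(b(5, 0))*(-141 - 105) = (-5*(-1 - 5))*(-141 - 105) = -5*(-6)*(-246) = 30*(-246) = -7380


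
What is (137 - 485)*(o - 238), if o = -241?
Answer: 166692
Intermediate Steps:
(137 - 485)*(o - 238) = (137 - 485)*(-241 - 238) = -348*(-479) = 166692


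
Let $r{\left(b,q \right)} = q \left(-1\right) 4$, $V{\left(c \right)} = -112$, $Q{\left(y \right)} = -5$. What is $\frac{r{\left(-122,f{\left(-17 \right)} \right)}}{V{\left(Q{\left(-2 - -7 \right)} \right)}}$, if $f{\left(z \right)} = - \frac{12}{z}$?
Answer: $\frac{3}{119} \approx 0.02521$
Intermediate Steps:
$r{\left(b,q \right)} = - 4 q$ ($r{\left(b,q \right)} = - q 4 = - 4 q$)
$\frac{r{\left(-122,f{\left(-17 \right)} \right)}}{V{\left(Q{\left(-2 - -7 \right)} \right)}} = \frac{\left(-4\right) \left(- \frac{12}{-17}\right)}{-112} = - 4 \left(\left(-12\right) \left(- \frac{1}{17}\right)\right) \left(- \frac{1}{112}\right) = \left(-4\right) \frac{12}{17} \left(- \frac{1}{112}\right) = \left(- \frac{48}{17}\right) \left(- \frac{1}{112}\right) = \frac{3}{119}$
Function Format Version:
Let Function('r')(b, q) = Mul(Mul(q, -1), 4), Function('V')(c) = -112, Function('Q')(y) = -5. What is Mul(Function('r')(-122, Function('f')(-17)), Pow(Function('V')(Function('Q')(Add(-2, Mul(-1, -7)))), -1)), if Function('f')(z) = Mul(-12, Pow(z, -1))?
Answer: Rational(3, 119) ≈ 0.025210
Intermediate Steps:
Function('r')(b, q) = Mul(-4, q) (Function('r')(b, q) = Mul(Mul(-1, q), 4) = Mul(-4, q))
Mul(Function('r')(-122, Function('f')(-17)), Pow(Function('V')(Function('Q')(Add(-2, Mul(-1, -7)))), -1)) = Mul(Mul(-4, Mul(-12, Pow(-17, -1))), Pow(-112, -1)) = Mul(Mul(-4, Mul(-12, Rational(-1, 17))), Rational(-1, 112)) = Mul(Mul(-4, Rational(12, 17)), Rational(-1, 112)) = Mul(Rational(-48, 17), Rational(-1, 112)) = Rational(3, 119)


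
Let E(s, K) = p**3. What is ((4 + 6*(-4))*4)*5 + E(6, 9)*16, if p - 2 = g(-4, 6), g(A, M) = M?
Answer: 7792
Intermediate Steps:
p = 8 (p = 2 + 6 = 8)
E(s, K) = 512 (E(s, K) = 8**3 = 512)
((4 + 6*(-4))*4)*5 + E(6, 9)*16 = ((4 + 6*(-4))*4)*5 + 512*16 = ((4 - 24)*4)*5 + 8192 = -20*4*5 + 8192 = -80*5 + 8192 = -400 + 8192 = 7792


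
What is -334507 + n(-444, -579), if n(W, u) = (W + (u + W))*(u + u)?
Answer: 1364279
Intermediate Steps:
n(W, u) = 2*u*(u + 2*W) (n(W, u) = (W + (W + u))*(2*u) = (u + 2*W)*(2*u) = 2*u*(u + 2*W))
-334507 + n(-444, -579) = -334507 + 2*(-579)*(-579 + 2*(-444)) = -334507 + 2*(-579)*(-579 - 888) = -334507 + 2*(-579)*(-1467) = -334507 + 1698786 = 1364279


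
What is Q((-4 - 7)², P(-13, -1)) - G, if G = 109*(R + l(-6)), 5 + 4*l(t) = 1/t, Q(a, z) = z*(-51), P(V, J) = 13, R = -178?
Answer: 453115/24 ≈ 18880.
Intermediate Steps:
Q(a, z) = -51*z
l(t) = -5/4 + 1/(4*t)
G = -469027/24 (G = 109*(-178 + (¼)*(1 - 5*(-6))/(-6)) = 109*(-178 + (¼)*(-⅙)*(1 + 30)) = 109*(-178 + (¼)*(-⅙)*31) = 109*(-178 - 31/24) = 109*(-4303/24) = -469027/24 ≈ -19543.)
Q((-4 - 7)², P(-13, -1)) - G = -51*13 - 1*(-469027/24) = -663 + 469027/24 = 453115/24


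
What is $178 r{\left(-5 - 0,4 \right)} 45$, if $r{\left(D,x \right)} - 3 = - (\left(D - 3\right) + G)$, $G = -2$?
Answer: $104130$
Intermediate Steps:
$r{\left(D,x \right)} = 8 - D$ ($r{\left(D,x \right)} = 3 - \left(\left(D - 3\right) - 2\right) = 3 - \left(\left(-3 + D\right) - 2\right) = 3 - \left(-5 + D\right) = 8 - D$)
$178 r{\left(-5 - 0,4 \right)} 45 = 178 \left(8 - \left(-5 - 0\right)\right) 45 = 178 \left(8 - \left(-5 + 0\right)\right) 45 = 178 \left(8 - -5\right) 45 = 178 \left(8 + 5\right) 45 = 178 \cdot 13 \cdot 45 = 2314 \cdot 45 = 104130$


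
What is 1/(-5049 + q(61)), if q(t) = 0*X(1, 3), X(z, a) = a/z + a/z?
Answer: -1/5049 ≈ -0.00019806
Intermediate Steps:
X(z, a) = 2*a/z
q(t) = 0 (q(t) = 0*(2*3/1) = 0*(2*3*1) = 0*6 = 0)
1/(-5049 + q(61)) = 1/(-5049 + 0) = 1/(-5049) = -1/5049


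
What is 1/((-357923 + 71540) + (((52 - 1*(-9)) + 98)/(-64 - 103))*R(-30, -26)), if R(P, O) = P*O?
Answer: -167/47949981 ≈ -3.4828e-6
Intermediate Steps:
R(P, O) = O*P
1/((-357923 + 71540) + (((52 - 1*(-9)) + 98)/(-64 - 103))*R(-30, -26)) = 1/((-357923 + 71540) + (((52 - 1*(-9)) + 98)/(-64 - 103))*(-26*(-30))) = 1/(-286383 + (((52 + 9) + 98)/(-167))*780) = 1/(-286383 + ((61 + 98)*(-1/167))*780) = 1/(-286383 + (159*(-1/167))*780) = 1/(-286383 - 159/167*780) = 1/(-286383 - 124020/167) = 1/(-47949981/167) = -167/47949981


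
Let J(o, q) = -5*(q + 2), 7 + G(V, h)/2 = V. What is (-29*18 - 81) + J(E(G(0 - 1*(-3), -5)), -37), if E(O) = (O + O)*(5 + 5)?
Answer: -428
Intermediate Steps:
G(V, h) = -14 + 2*V
E(O) = 20*O (E(O) = (2*O)*10 = 20*O)
J(o, q) = -10 - 5*q (J(o, q) = -5*(2 + q) = -10 - 5*q)
(-29*18 - 81) + J(E(G(0 - 1*(-3), -5)), -37) = (-29*18 - 81) + (-10 - 5*(-37)) = (-522 - 81) + (-10 + 185) = -603 + 175 = -428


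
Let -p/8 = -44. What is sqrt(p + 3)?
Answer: sqrt(355) ≈ 18.841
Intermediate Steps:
p = 352 (p = -8*(-44) = 352)
sqrt(p + 3) = sqrt(352 + 3) = sqrt(355)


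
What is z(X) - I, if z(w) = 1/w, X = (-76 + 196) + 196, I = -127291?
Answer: 40223957/316 ≈ 1.2729e+5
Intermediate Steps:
X = 316 (X = 120 + 196 = 316)
z(X) - I = 1/316 - 1*(-127291) = 1/316 + 127291 = 40223957/316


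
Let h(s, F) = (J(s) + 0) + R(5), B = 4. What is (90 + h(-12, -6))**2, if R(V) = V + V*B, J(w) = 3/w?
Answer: 210681/16 ≈ 13168.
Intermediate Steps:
R(V) = 5*V (R(V) = V + V*4 = V + 4*V = 5*V)
h(s, F) = 25 + 3/s (h(s, F) = (3/s + 0) + 5*5 = 3/s + 25 = 25 + 3/s)
(90 + h(-12, -6))**2 = (90 + (25 + 3/(-12)))**2 = (90 + (25 + 3*(-1/12)))**2 = (90 + (25 - 1/4))**2 = (90 + 99/4)**2 = (459/4)**2 = 210681/16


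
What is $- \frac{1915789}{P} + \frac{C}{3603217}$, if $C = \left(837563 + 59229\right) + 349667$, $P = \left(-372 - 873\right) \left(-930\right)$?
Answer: $- \frac{5459790940063}{4171984803450} \approx -1.3087$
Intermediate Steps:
$P = 1157850$ ($P = \left(-1245\right) \left(-930\right) = 1157850$)
$C = 1246459$ ($C = 896792 + 349667 = 1246459$)
$- \frac{1915789}{P} + \frac{C}{3603217} = - \frac{1915789}{1157850} + \frac{1246459}{3603217} = - \frac{5459790940063}{4171984803450}$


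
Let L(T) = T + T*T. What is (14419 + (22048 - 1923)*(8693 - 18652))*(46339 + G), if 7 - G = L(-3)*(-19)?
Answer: -9311069785760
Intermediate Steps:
L(T) = T + T**2
G = 121 (G = 7 - (-3*(1 - 3))*(-19) = 7 - (-3*(-2))*(-19) = 7 - 6*(-19) = 7 - 1*(-114) = 7 + 114 = 121)
(14419 + (22048 - 1923)*(8693 - 18652))*(46339 + G) = (14419 + (22048 - 1923)*(8693 - 18652))*(46339 + 121) = (14419 + 20125*(-9959))*46460 = (14419 - 200424875)*46460 = -200410456*46460 = -9311069785760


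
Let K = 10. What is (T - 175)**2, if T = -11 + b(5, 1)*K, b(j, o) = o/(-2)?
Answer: 36481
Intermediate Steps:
b(j, o) = -o/2 (b(j, o) = o*(-1/2) = -o/2)
T = -16 (T = -11 - 1/2*1*10 = -11 - 1/2*10 = -11 - 5 = -16)
(T - 175)**2 = (-16 - 175)**2 = (-191)**2 = 36481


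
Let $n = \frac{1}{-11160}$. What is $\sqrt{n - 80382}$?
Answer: $\frac{i \sqrt{278089567510}}{1860} \approx 283.52 i$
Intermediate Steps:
$n = - \frac{1}{11160} \approx -8.9606 \cdot 10^{-5}$
$\sqrt{n - 80382} = \sqrt{- \frac{1}{11160} - 80382} = \sqrt{- \frac{897063121}{11160}} = \frac{i \sqrt{278089567510}}{1860}$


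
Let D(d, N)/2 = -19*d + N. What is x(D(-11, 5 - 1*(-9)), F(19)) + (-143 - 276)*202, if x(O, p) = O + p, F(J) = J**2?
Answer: -83831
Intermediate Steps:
D(d, N) = -38*d + 2*N (D(d, N) = 2*(-19*d + N) = 2*(N - 19*d) = -38*d + 2*N)
x(D(-11, 5 - 1*(-9)), F(19)) + (-143 - 276)*202 = ((-38*(-11) + 2*(5 - 1*(-9))) + 19**2) + (-143 - 276)*202 = ((418 + 2*(5 + 9)) + 361) - 419*202 = ((418 + 2*14) + 361) - 84638 = ((418 + 28) + 361) - 84638 = (446 + 361) - 84638 = 807 - 84638 = -83831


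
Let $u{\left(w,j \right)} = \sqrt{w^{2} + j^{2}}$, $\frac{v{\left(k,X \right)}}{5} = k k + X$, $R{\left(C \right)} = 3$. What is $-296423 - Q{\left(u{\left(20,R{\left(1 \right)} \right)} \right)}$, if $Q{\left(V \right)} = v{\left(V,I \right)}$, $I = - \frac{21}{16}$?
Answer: $- \frac{4775383}{16} \approx -2.9846 \cdot 10^{5}$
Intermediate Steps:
$I = - \frac{21}{16}$ ($I = \left(-21\right) \frac{1}{16} = - \frac{21}{16} \approx -1.3125$)
$v{\left(k,X \right)} = 5 X + 5 k^{2}$ ($v{\left(k,X \right)} = 5 \left(k k + X\right) = 5 \left(k^{2} + X\right) = 5 \left(X + k^{2}\right) = 5 X + 5 k^{2}$)
$u{\left(w,j \right)} = \sqrt{j^{2} + w^{2}}$
$Q{\left(V \right)} = - \frac{105}{16} + 5 V^{2}$ ($Q{\left(V \right)} = 5 \left(- \frac{21}{16}\right) + 5 V^{2} = - \frac{105}{16} + 5 V^{2}$)
$-296423 - Q{\left(u{\left(20,R{\left(1 \right)} \right)} \right)} = -296423 - \left(- \frac{105}{16} + 5 \left(\sqrt{3^{2} + 20^{2}}\right)^{2}\right) = -296423 - \left(- \frac{105}{16} + 5 \left(\sqrt{9 + 400}\right)^{2}\right) = -296423 - \left(- \frac{105}{16} + 5 \left(\sqrt{409}\right)^{2}\right) = -296423 - \left(- \frac{105}{16} + 5 \cdot 409\right) = -296423 - \left(- \frac{105}{16} + 2045\right) = -296423 - \frac{32615}{16} = - \frac{4775383}{16}$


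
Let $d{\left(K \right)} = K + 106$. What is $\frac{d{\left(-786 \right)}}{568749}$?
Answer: $- \frac{680}{568749} \approx -0.0011956$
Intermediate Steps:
$d{\left(K \right)} = 106 + K$
$\frac{d{\left(-786 \right)}}{568749} = \frac{106 - 786}{568749} = \left(-680\right) \frac{1}{568749} = - \frac{680}{568749}$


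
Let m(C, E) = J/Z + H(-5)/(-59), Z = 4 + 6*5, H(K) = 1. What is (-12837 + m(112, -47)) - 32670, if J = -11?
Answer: -91287725/2006 ≈ -45507.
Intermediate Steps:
Z = 34 (Z = 4 + 30 = 34)
m(C, E) = -683/2006 (m(C, E) = -11/34 + 1/(-59) = -11*1/34 + 1*(-1/59) = -11/34 - 1/59 = -683/2006)
(-12837 + m(112, -47)) - 32670 = (-12837 - 683/2006) - 32670 = -25751705/2006 - 32670 = -91287725/2006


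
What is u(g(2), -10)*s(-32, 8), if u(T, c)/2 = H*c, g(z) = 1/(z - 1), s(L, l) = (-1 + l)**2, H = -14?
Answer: 13720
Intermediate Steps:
g(z) = 1/(-1 + z)
u(T, c) = -28*c (u(T, c) = 2*(-14*c) = -28*c)
u(g(2), -10)*s(-32, 8) = (-28*(-10))*(-1 + 8)**2 = 280*7**2 = 280*49 = 13720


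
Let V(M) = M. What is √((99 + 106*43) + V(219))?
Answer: 2*√1219 ≈ 69.828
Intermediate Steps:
√((99 + 106*43) + V(219)) = √((99 + 106*43) + 219) = √((99 + 4558) + 219) = √(4657 + 219) = √4876 = 2*√1219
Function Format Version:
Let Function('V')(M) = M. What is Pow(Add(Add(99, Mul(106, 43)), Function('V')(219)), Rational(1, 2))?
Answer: Mul(2, Pow(1219, Rational(1, 2))) ≈ 69.828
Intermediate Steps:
Pow(Add(Add(99, Mul(106, 43)), Function('V')(219)), Rational(1, 2)) = Pow(Add(Add(99, Mul(106, 43)), 219), Rational(1, 2)) = Pow(Add(Add(99, 4558), 219), Rational(1, 2)) = Pow(Add(4657, 219), Rational(1, 2)) = Pow(4876, Rational(1, 2)) = Mul(2, Pow(1219, Rational(1, 2)))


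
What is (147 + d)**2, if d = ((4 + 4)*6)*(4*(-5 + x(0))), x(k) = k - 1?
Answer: 1010025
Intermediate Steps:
x(k) = -1 + k
d = -1152 (d = ((4 + 4)*6)*(4*(-5 + (-1 + 0))) = (8*6)*(4*(-5 - 1)) = 48*(4*(-6)) = 48*(-24) = -1152)
(147 + d)**2 = (147 - 1152)**2 = (-1005)**2 = 1010025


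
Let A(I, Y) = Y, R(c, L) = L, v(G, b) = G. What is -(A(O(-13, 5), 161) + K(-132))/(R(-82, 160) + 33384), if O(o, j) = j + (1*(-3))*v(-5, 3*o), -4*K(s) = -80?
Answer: -181/33544 ≈ -0.0053959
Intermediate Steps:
K(s) = 20 (K(s) = -¼*(-80) = 20)
O(o, j) = 15 + j (O(o, j) = j + (1*(-3))*(-5) = j - 3*(-5) = j + 15 = 15 + j)
-(A(O(-13, 5), 161) + K(-132))/(R(-82, 160) + 33384) = -(161 + 20)/(160 + 33384) = -181/33544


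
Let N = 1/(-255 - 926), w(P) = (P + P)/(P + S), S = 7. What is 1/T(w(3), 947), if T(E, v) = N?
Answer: -1181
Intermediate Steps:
w(P) = 2*P/(7 + P) (w(P) = (P + P)/(P + 7) = (2*P)/(7 + P) = 2*P/(7 + P))
N = -1/1181 (N = 1/(-1181) = -1/1181 ≈ -0.00084674)
T(E, v) = -1/1181
1/T(w(3), 947) = 1/(-1/1181) = -1181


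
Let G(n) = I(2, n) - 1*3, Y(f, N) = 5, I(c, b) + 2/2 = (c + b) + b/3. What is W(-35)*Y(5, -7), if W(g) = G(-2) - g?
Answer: 455/3 ≈ 151.67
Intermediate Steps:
I(c, b) = -1 + c + 4*b/3 (I(c, b) = -1 + ((c + b) + b/3) = -1 + ((b + c) + b*(⅓)) = -1 + ((b + c) + b/3) = -1 + (c + 4*b/3) = -1 + c + 4*b/3)
G(n) = -2 + 4*n/3 (G(n) = (-1 + 2 + 4*n/3) - 1*3 = (1 + 4*n/3) - 3 = -2 + 4*n/3)
W(g) = -14/3 - g (W(g) = (-2 + (4/3)*(-2)) - g = (-2 - 8/3) - g = -14/3 - g)
W(-35)*Y(5, -7) = (-14/3 - 1*(-35))*5 = (-14/3 + 35)*5 = (91/3)*5 = 455/3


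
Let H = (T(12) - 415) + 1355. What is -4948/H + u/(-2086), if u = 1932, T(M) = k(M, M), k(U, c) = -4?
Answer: -216605/34866 ≈ -6.2125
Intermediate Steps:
T(M) = -4
H = 936 (H = (-4 - 415) + 1355 = -419 + 1355 = 936)
-4948/H + u/(-2086) = -4948/936 + 1932/(-2086) = -4948*1/936 + 1932*(-1/2086) = -1237/234 - 138/149 = -216605/34866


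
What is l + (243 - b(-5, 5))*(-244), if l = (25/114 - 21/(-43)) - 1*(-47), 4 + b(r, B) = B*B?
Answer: -265297673/4902 ≈ -54120.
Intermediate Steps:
b(r, B) = -4 + B**2 (b(r, B) = -4 + B*B = -4 + B**2)
l = 233863/4902 (l = (25*(1/114) - 21*(-1/43)) + 47 = (25/114 + 21/43) + 47 = 3469/4902 + 47 = 233863/4902 ≈ 47.708)
l + (243 - b(-5, 5))*(-244) = 233863/4902 + (243 - (-4 + 5**2))*(-244) = 233863/4902 + (243 - (-4 + 25))*(-244) = 233863/4902 + (243 - 1*21)*(-244) = 233863/4902 + (243 - 21)*(-244) = 233863/4902 + 222*(-244) = 233863/4902 - 54168 = -265297673/4902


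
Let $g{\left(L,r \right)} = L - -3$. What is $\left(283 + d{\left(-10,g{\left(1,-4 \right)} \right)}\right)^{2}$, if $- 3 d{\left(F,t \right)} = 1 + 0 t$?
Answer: $\frac{719104}{9} \approx 79901.0$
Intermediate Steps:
$g{\left(L,r \right)} = 3 + L$ ($g{\left(L,r \right)} = L + 3 = 3 + L$)
$d{\left(F,t \right)} = - \frac{1}{3}$ ($d{\left(F,t \right)} = - \frac{1 + 0 t}{3} = - \frac{1 + 0}{3} = \left(- \frac{1}{3}\right) 1 = - \frac{1}{3}$)
$\left(283 + d{\left(-10,g{\left(1,-4 \right)} \right)}\right)^{2} = \left(283 - \frac{1}{3}\right)^{2} = \left(\frac{848}{3}\right)^{2} = \frac{719104}{9}$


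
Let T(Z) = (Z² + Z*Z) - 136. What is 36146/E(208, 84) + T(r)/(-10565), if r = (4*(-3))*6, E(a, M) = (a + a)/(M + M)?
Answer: 4009500113/274690 ≈ 14596.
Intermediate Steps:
E(a, M) = a/M (E(a, M) = (2*a)/((2*M)) = (2*a)*(1/(2*M)) = a/M)
r = -72 (r = -12*6 = -72)
T(Z) = -136 + 2*Z² (T(Z) = (Z² + Z²) - 136 = 2*Z² - 136 = -136 + 2*Z²)
36146/E(208, 84) + T(r)/(-10565) = 36146/((208/84)) + (-136 + 2*(-72)²)/(-10565) = 36146/((208*(1/84))) + (-136 + 2*5184)*(-1/10565) = 36146/(52/21) + (-136 + 10368)*(-1/10565) = 36146*(21/52) + 10232*(-1/10565) = 379533/26 - 10232/10565 = 4009500113/274690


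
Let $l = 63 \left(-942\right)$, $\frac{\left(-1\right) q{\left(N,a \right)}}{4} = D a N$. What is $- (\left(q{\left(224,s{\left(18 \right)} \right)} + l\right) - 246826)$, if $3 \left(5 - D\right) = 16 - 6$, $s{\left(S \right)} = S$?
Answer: $333052$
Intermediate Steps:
$D = \frac{5}{3}$ ($D = 5 - \frac{16 - 6}{3} = 5 - \frac{10}{3} = \frac{5}{3} \approx 1.6667$)
$q{\left(N,a \right)} = - \frac{20 N a}{3}$ ($q{\left(N,a \right)} = - 4 \frac{5 a N}{3} = - 4 \frac{5 N a}{3} = - \frac{20 N a}{3}$)
$l = -59346$
$- (\left(q{\left(224,s{\left(18 \right)} \right)} + l\right) - 246826) = - (\left(\left(- \frac{20}{3}\right) 224 \cdot 18 - 59346\right) - 246826) = - (\left(-26880 - 59346\right) - 246826) = - (-86226 - 246826) = \left(-1\right) \left(-333052\right) = 333052$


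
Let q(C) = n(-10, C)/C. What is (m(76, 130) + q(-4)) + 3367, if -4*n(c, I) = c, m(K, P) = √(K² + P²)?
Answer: 26931/8 + 2*√5669 ≈ 3517.0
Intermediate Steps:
n(c, I) = -c/4
q(C) = 5/(2*C) (q(C) = (-¼*(-10))/C = 5/(2*C))
(m(76, 130) + q(-4)) + 3367 = (√(76² + 130²) + (5/2)/(-4)) + 3367 = (√(5776 + 16900) + (5/2)*(-¼)) + 3367 = (√22676 - 5/8) + 3367 = (2*√5669 - 5/8) + 3367 = (-5/8 + 2*√5669) + 3367 = 26931/8 + 2*√5669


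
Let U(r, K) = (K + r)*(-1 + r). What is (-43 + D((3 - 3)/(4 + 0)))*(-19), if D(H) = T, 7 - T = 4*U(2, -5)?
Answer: 456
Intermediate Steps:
U(r, K) = (-1 + r)*(K + r)
T = 19 (T = 7 - 4*(2² - 1*(-5) - 1*2 - 5*2) = 7 - 4*(4 + 5 - 2 - 10) = 7 - 4*(-3) = 7 - 1*(-12) = 7 + 12 = 19)
D(H) = 19
(-43 + D((3 - 3)/(4 + 0)))*(-19) = (-43 + 19)*(-19) = -24*(-19) = 456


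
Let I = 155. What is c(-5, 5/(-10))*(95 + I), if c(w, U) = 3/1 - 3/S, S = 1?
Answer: 0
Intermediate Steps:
c(w, U) = 0 (c(w, U) = 3/1 - 3/1 = 3*1 - 3*1 = 3 - 3 = 0)
c(-5, 5/(-10))*(95 + I) = 0*(95 + 155) = 0*250 = 0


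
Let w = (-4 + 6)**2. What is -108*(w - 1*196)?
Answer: 20736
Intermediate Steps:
w = 4 (w = 2**2 = 4)
-108*(w - 1*196) = -108*(4 - 1*196) = -108*(4 - 196) = -108*(-192) = 20736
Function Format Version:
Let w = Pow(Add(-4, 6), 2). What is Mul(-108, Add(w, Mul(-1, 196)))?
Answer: 20736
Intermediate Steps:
w = 4 (w = Pow(2, 2) = 4)
Mul(-108, Add(w, Mul(-1, 196))) = Mul(-108, Add(4, Mul(-1, 196))) = Mul(-108, Add(4, -196)) = Mul(-108, -192) = 20736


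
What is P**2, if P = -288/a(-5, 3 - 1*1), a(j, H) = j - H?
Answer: 82944/49 ≈ 1692.7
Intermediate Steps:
P = 288/7 (P = -288/(-5 - (3 - 1*1)) = -288/(-5 - (3 - 1)) = -288/(-5 - 1*2) = -288/(-5 - 2) = -288/(-7) = -288*(-1/7) = 288/7 ≈ 41.143)
P**2 = (288/7)**2 = 82944/49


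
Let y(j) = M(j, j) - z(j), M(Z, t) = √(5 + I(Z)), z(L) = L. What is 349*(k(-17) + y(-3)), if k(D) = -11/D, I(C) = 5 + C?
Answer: 21638/17 + 349*√7 ≈ 2196.2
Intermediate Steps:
M(Z, t) = √(10 + Z) (M(Z, t) = √(5 + (5 + Z)) = √(10 + Z))
y(j) = √(10 + j) - j
349*(k(-17) + y(-3)) = 349*(-11/(-17) + (√(10 - 3) - 1*(-3))) = 349*(-11*(-1/17) + (√7 + 3)) = 349*(11/17 + (3 + √7)) = 349*(62/17 + √7) = 21638/17 + 349*√7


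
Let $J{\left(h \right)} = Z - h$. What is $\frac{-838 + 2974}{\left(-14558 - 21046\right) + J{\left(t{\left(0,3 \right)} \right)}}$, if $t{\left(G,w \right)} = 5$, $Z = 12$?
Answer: $- \frac{2136}{35597} \approx -0.060005$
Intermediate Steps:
$J{\left(h \right)} = 12 - h$
$\frac{-838 + 2974}{\left(-14558 - 21046\right) + J{\left(t{\left(0,3 \right)} \right)}} = \frac{-838 + 2974}{\left(-14558 - 21046\right) + \left(12 - 5\right)} = \frac{2136}{\left(-14558 - 21046\right) + \left(12 - 5\right)} = \frac{2136}{-35604 + 7} = \frac{2136}{-35597} = 2136 \left(- \frac{1}{35597}\right) = - \frac{2136}{35597}$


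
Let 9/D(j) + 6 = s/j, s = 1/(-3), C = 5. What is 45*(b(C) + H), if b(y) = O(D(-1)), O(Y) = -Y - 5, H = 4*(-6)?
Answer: -20970/17 ≈ -1233.5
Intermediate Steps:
H = -24
s = -1/3 (s = 1*(-1/3) = -1/3 ≈ -0.33333)
D(j) = 9/(-6 - 1/(3*j))
O(Y) = -5 - Y
b(y) = -58/17 (b(y) = -5 - (-27)*(-1)/(1 + 18*(-1)) = -5 - (-27)*(-1)/(1 - 18) = -5 - (-27)*(-1)/(-17) = -5 - (-27)*(-1)*(-1)/17 = -5 - 1*(-27/17) = -5 + 27/17 = -58/17)
45*(b(C) + H) = 45*(-58/17 - 24) = 45*(-466/17) = -20970/17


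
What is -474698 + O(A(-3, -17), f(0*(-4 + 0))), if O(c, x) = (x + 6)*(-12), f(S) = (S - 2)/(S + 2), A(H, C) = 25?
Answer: -474758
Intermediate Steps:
f(S) = (-2 + S)/(2 + S)
O(c, x) = -72 - 12*x (O(c, x) = (6 + x)*(-12) = -72 - 12*x)
-474698 + O(A(-3, -17), f(0*(-4 + 0))) = -474698 + (-72 - 12*(-2 + 0*(-4 + 0))/(2 + 0*(-4 + 0))) = -474698 + (-72 - 12*(-2 + 0*(-4))/(2 + 0*(-4))) = -474698 + (-72 - 12*(-2 + 0)/(2 + 0)) = -474698 + (-72 - 12*(-2)/2) = -474698 + (-72 - 6*(-2)) = -474698 + (-72 - 12*(-1)) = -474698 + (-72 + 12) = -474698 - 60 = -474758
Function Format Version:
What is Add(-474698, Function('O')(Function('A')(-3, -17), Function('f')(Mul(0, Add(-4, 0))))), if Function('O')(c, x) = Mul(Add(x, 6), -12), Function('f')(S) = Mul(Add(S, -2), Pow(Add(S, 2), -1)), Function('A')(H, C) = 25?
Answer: -474758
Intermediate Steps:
Function('f')(S) = Mul(Pow(Add(2, S), -1), Add(-2, S)) (Function('f')(S) = Mul(Add(-2, S), Pow(Add(2, S), -1)) = Mul(Pow(Add(2, S), -1), Add(-2, S)))
Function('O')(c, x) = Add(-72, Mul(-12, x)) (Function('O')(c, x) = Mul(Add(6, x), -12) = Add(-72, Mul(-12, x)))
Add(-474698, Function('O')(Function('A')(-3, -17), Function('f')(Mul(0, Add(-4, 0))))) = Add(-474698, Add(-72, Mul(-12, Mul(Pow(Add(2, Mul(0, Add(-4, 0))), -1), Add(-2, Mul(0, Add(-4, 0))))))) = Add(-474698, Add(-72, Mul(-12, Mul(Pow(Add(2, Mul(0, -4)), -1), Add(-2, Mul(0, -4)))))) = Add(-474698, Add(-72, Mul(-12, Mul(Pow(Add(2, 0), -1), Add(-2, 0))))) = Add(-474698, Add(-72, Mul(-12, Mul(Pow(2, -1), -2)))) = Add(-474698, Add(-72, Mul(-12, Mul(Rational(1, 2), -2)))) = Add(-474698, Add(-72, Mul(-12, -1))) = Add(-474698, Add(-72, 12)) = Add(-474698, -60) = -474758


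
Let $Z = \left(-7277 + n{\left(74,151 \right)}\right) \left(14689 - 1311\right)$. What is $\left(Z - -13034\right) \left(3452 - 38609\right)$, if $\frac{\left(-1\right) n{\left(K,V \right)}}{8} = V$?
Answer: $3990294749472$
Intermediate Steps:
$n{\left(K,V \right)} = - 8 V$
$Z = -113512330$ ($Z = \left(-7277 - 1208\right) \left(14689 - 1311\right) = \left(-7277 - 1208\right) 13378 = \left(-8485\right) 13378 = -113512330$)
$\left(Z - -13034\right) \left(3452 - 38609\right) = \left(-113512330 - -13034\right) \left(3452 - 38609\right) = \left(-113512330 + \left(-3582 + 16616\right)\right) \left(-35157\right) = \left(-113512330 + 13034\right) \left(-35157\right) = \left(-113499296\right) \left(-35157\right) = 3990294749472$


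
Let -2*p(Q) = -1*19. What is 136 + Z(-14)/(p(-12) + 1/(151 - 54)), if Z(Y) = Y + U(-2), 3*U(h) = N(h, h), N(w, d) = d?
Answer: 744224/5535 ≈ 134.46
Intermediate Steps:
p(Q) = 19/2 (p(Q) = -(-1)*19/2 = -½*(-19) = 19/2)
U(h) = h/3
Z(Y) = -⅔ + Y (Z(Y) = Y + (⅓)*(-2) = Y - ⅔ = -⅔ + Y)
136 + Z(-14)/(p(-12) + 1/(151 - 54)) = 136 + (-⅔ - 14)/(19/2 + 1/(151 - 54)) = 136 - 44/3/(19/2 + 1/97) = 136 - 44/3/(1845/194) = 136 + (194/1845)*(-44/3) = 136 - 8536/5535 = 744224/5535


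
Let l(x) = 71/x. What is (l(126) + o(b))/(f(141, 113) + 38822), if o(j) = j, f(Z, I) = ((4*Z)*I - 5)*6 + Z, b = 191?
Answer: 24137/53086950 ≈ 0.00045467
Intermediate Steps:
f(Z, I) = -30 + Z + 24*I*Z (f(Z, I) = (4*I*Z - 5)*6 + Z = (-5 + 4*I*Z)*6 + Z = (-30 + 24*I*Z) + Z = -30 + Z + 24*I*Z)
(l(126) + o(b))/(f(141, 113) + 38822) = (71/126 + 191)/((-30 + 141 + 24*113*141) + 38822) = (71*(1/126) + 191)/((-30 + 141 + 382392) + 38822) = (71/126 + 191)/(382503 + 38822) = (24137/126)/421325 = (24137/126)*(1/421325) = 24137/53086950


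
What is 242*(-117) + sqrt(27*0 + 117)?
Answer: -28314 + 3*sqrt(13) ≈ -28303.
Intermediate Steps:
242*(-117) + sqrt(27*0 + 117) = -28314 + sqrt(0 + 117) = -28314 + sqrt(117) = -28314 + 3*sqrt(13)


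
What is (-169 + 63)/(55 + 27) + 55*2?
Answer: 4457/41 ≈ 108.71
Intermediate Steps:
(-169 + 63)/(55 + 27) + 55*2 = -106/82 + 110 = -106*1/82 + 110 = -53/41 + 110 = 4457/41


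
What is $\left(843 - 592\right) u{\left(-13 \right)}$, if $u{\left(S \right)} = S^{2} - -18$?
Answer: $46937$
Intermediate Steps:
$u{\left(S \right)} = 18 + S^{2}$ ($u{\left(S \right)} = S^{2} + 18 = 18 + S^{2}$)
$\left(843 - 592\right) u{\left(-13 \right)} = \left(843 - 592\right) \left(18 + \left(-13\right)^{2}\right) = 251 \left(18 + 169\right) = 251 \cdot 187 = 46937$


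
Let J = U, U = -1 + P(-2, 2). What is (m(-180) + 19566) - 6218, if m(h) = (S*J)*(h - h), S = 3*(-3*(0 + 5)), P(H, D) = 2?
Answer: 13348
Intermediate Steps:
U = 1 (U = -1 + 2 = 1)
S = -45 (S = 3*(-3*5) = 3*(-15) = -45)
J = 1
m(h) = 0 (m(h) = (-45*1)*(h - h) = -45*0 = 0)
(m(-180) + 19566) - 6218 = (0 + 19566) - 6218 = 19566 - 6218 = 13348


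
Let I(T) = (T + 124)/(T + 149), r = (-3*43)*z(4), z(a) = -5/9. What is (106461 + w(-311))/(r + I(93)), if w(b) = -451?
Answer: 76963260/52681 ≈ 1460.9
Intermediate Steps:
z(a) = -5/9 (z(a) = -5*1/9 = -5/9)
r = 215/3 (r = -3*43*(-5/9) = -129*(-5/9) = 215/3 ≈ 71.667)
I(T) = (124 + T)/(149 + T)
(106461 + w(-311))/(r + I(93)) = (106461 - 451)/(215/3 + (124 + 93)/(149 + 93)) = 106010/(215/3 + 217/242) = 106010/(52681/726) = 106010*(726/52681) = 76963260/52681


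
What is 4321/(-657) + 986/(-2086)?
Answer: -4830704/685251 ≈ -7.0495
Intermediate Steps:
4321/(-657) + 986/(-2086) = 4321*(-1/657) + 986*(-1/2086) = -4321/657 - 493/1043 = -4830704/685251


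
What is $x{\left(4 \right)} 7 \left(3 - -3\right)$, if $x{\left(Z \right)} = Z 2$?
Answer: $336$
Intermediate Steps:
$x{\left(Z \right)} = 2 Z$
$x{\left(4 \right)} 7 \left(3 - -3\right) = 2 \cdot 4 \cdot 7 \left(3 - -3\right) = 8 \cdot 7 \left(3 + 3\right) = 56 \cdot 6 = 336$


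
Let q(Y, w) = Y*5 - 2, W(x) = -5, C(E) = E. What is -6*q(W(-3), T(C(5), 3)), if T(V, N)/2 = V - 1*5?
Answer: 162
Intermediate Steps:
T(V, N) = -10 + 2*V (T(V, N) = 2*(V - 1*5) = 2*(V - 5) = 2*(-5 + V) = -10 + 2*V)
q(Y, w) = -2 + 5*Y (q(Y, w) = 5*Y - 2 = -2 + 5*Y)
-6*q(W(-3), T(C(5), 3)) = -6*(-2 + 5*(-5)) = -6*(-2 - 25) = -6*(-27) = 162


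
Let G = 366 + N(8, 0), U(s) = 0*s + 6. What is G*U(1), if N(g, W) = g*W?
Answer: 2196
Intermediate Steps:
N(g, W) = W*g
U(s) = 6 (U(s) = 0 + 6 = 6)
G = 366 (G = 366 + 0*8 = 366 + 0 = 366)
G*U(1) = 366*6 = 2196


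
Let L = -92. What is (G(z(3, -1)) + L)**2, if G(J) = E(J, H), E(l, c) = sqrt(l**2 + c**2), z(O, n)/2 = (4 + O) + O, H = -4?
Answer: 8880 - 736*sqrt(26) ≈ 5127.1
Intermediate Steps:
z(O, n) = 8 + 4*O (z(O, n) = 2*((4 + O) + O) = 2*(4 + 2*O) = 8 + 4*O)
E(l, c) = sqrt(c**2 + l**2)
G(J) = sqrt(16 + J**2) (G(J) = sqrt((-4)**2 + J**2) = sqrt(16 + J**2))
(G(z(3, -1)) + L)**2 = (sqrt(16 + (8 + 4*3)**2) - 92)**2 = (sqrt(16 + (8 + 12)**2) - 92)**2 = (sqrt(16 + 20**2) - 92)**2 = (sqrt(16 + 400) - 92)**2 = (sqrt(416) - 92)**2 = (4*sqrt(26) - 92)**2 = (-92 + 4*sqrt(26))**2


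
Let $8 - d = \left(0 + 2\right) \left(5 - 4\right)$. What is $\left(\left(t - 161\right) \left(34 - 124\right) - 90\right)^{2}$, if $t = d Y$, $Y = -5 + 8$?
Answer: $163328400$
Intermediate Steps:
$Y = 3$
$d = 6$ ($d = 8 - \left(0 + 2\right) \left(5 - 4\right) = 8 - 2 \cdot 1 = 8 - 2 = 6$)
$t = 18$ ($t = 6 \cdot 3 = 18$)
$\left(\left(t - 161\right) \left(34 - 124\right) - 90\right)^{2} = \left(\left(18 - 161\right) \left(34 - 124\right) - 90\right)^{2} = \left(\left(-143\right) \left(-90\right) - 90\right)^{2} = \left(12870 - 90\right)^{2} = 12780^{2} = 163328400$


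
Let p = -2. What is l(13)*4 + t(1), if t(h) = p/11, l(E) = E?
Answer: 570/11 ≈ 51.818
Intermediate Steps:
t(h) = -2/11
l(13)*4 + t(1) = 13*4 - 2/11 = 52 - 2/11 = 570/11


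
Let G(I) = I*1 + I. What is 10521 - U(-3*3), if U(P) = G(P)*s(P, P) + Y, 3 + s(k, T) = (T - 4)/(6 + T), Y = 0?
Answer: 10545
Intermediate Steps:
G(I) = 2*I (G(I) = I + I = 2*I)
s(k, T) = -3 + (-4 + T)/(6 + T) (s(k, T) = -3 + (T - 4)/(6 + T) = -3 + (-4 + T)/(6 + T))
U(P) = 4*P*(-11 - P)/(6 + P) (U(P) = (2*P)*(2*(-11 - P)/(6 + P)) + 0 = 4*P*(-11 - P)/(6 + P) + 0 = 4*P*(-11 - P)/(6 + P))
10521 - U(-3*3) = 10521 - (-4)*(-3*3)*(11 - 3*3)/(6 - 3*3) = 10521 - (-4)*(-9)*(11 - 9)/(6 - 9) = 10521 - (-4)*(-9)*2/(-3) = 10521 - (-4)*(-9)*(-1)*2/3 = 10521 - 1*(-24) = 10521 + 24 = 10545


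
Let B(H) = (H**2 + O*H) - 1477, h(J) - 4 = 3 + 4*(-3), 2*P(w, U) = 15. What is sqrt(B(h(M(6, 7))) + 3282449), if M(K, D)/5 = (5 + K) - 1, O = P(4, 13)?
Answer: sqrt(13123838)/2 ≈ 1811.3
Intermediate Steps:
P(w, U) = 15/2 (P(w, U) = (1/2)*15 = 15/2)
O = 15/2 ≈ 7.5000
M(K, D) = 20 + 5*K (M(K, D) = 5*((5 + K) - 1) = 5*(4 + K) = 20 + 5*K)
h(J) = -5 (h(J) = 4 + (3 + 4*(-3)) = 4 + (3 - 12) = 4 - 9 = -5)
B(H) = -1477 + H**2 + 15*H/2 (B(H) = (H**2 + 15*H/2) - 1477 = -1477 + H**2 + 15*H/2)
sqrt(B(h(M(6, 7))) + 3282449) = sqrt((-1477 + (-5)**2 + (15/2)*(-5)) + 3282449) = sqrt((-1477 + 25 - 75/2) + 3282449) = sqrt(-2979/2 + 3282449) = sqrt(6561919/2) = sqrt(13123838)/2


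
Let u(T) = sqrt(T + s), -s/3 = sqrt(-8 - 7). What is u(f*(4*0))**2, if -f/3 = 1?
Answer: -3*I*sqrt(15) ≈ -11.619*I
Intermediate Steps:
f = -3 (f = -3*1 = -3)
s = -3*I*sqrt(15) (s = -3*sqrt(-8 - 7) = -3*I*sqrt(15) ≈ -11.619*I)
u(T) = sqrt(T - 3*I*sqrt(15))
u(f*(4*0))**2 = (sqrt(-12*0 - 3*I*sqrt(15)))**2 = (sqrt(-3*0 - 3*I*sqrt(15)))**2 = (sqrt(0 - 3*I*sqrt(15)))**2 = (sqrt(-3*I*sqrt(15)))**2 = (3**(3/4)*5**(1/4)*sqrt(-I))**2 = -3*I*sqrt(15)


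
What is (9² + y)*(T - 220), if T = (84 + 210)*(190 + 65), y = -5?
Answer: 5681000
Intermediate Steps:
T = 74970 (T = 294*255 = 74970)
(9² + y)*(T - 220) = (9² - 5)*(74970 - 220) = (81 - 5)*74750 = 76*74750 = 5681000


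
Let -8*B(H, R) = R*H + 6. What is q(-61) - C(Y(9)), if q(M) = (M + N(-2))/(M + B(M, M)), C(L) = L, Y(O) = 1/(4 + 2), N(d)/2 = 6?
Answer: -207/2810 ≈ -0.073665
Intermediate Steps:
B(H, R) = -3/4 - H*R/8 (B(H, R) = -(R*H + 6)/8 = -(H*R + 6)/8 = -(6 + H*R)/8 = -3/4 - H*R/8)
N(d) = 12 (N(d) = 2*6 = 12)
Y(O) = 1/6
q(M) = (12 + M)/(-3/4 + M - M**2/8) (q(M) = (M + 12)/(M + (-3/4 - M*M/8)) = (12 + M)/(M + (-3/4 - M**2/8)) = (12 + M)/(-3/4 + M - M**2/8))
q(-61) - C(Y(9)) = 8*(-12 - 1*(-61))/(6 + (-61)**2 - 8*(-61)) - 1*1/6 = 8*(-12 + 61)/(6 + 3721 + 488) - 1/6 = 8*49/4215 - 1/6 = 8*(1/4215)*49 - 1/6 = 392/4215 - 1/6 = -207/2810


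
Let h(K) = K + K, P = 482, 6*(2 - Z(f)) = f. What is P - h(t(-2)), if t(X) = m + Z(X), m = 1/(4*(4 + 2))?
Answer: 1909/4 ≈ 477.25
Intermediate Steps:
Z(f) = 2 - f/6
m = 1/24 (m = 1/(4*6) = 1/24 ≈ 0.041667)
t(X) = 49/24 - X/6 (t(X) = 1/24 + (2 - X/6) = 49/24 - X/6)
h(K) = 2*K
P - h(t(-2)) = 482 - 2*(49/24 - ⅙*(-2)) = 482 - 2*(49/24 + ⅓) = 482 - 2*19/8 = 482 - 1*19/4 = 482 - 19/4 = 1909/4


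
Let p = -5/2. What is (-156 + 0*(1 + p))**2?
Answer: 24336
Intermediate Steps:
p = -5/2 (p = -5*1/2 = -5/2 ≈ -2.5000)
(-156 + 0*(1 + p))**2 = (-156 + 0*(1 - 5/2))**2 = (-156 + 0*(-3/2))**2 = (-156 + 0)**2 = (-156)**2 = 24336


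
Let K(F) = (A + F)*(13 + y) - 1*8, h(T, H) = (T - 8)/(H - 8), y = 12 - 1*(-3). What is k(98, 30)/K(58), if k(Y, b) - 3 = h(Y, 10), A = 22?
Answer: 2/93 ≈ 0.021505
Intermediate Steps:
y = 15 (y = 12 + 3 = 15)
h(T, H) = (-8 + T)/(-8 + H)
k(Y, b) = -1 + Y/2 (k(Y, b) = 3 + (-8 + Y)/(-8 + 10) = 3 + (-8 + Y)/2 = 3 + (-4 + Y/2) = -1 + Y/2)
K(F) = 608 + 28*F (K(F) = (22 + F)*(13 + 15) - 1*8 = (22 + F)*28 - 8 = (616 + 28*F) - 8 = 608 + 28*F)
k(98, 30)/K(58) = (-1 + (½)*98)/(608 + 28*58) = (-1 + 49)/(608 + 1624) = 48/2232 = 48*(1/2232) = 2/93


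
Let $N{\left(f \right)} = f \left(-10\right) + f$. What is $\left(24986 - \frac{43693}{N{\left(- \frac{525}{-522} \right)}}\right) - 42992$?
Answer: $- \frac{6918956}{525} \approx -13179.0$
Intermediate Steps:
$N{\left(f \right)} = - 9 f$ ($N{\left(f \right)} = - 10 f + f = - 9 f$)
$\left(24986 - \frac{43693}{N{\left(- \frac{525}{-522} \right)}}\right) - 42992 = \left(24986 - \frac{43693}{\left(-9\right) \left(- \frac{525}{-522}\right)}\right) - 42992 = \left(24986 - \frac{43693}{\left(-9\right) \left(\left(-525\right) \left(- \frac{1}{522}\right)\right)}\right) - 42992 = \left(24986 - \frac{43693}{\left(-9\right) \frac{175}{174}}\right) - 42992 = \left(24986 - \frac{43693}{- \frac{525}{58}}\right) - 42992 = \left(24986 - - \frac{2534194}{525}\right) - 42992 = \left(24986 + \frac{2534194}{525}\right) - 42992 = \frac{15651844}{525} - 42992 = - \frac{6918956}{525}$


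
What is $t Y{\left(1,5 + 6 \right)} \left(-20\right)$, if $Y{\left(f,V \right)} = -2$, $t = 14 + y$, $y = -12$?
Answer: $80$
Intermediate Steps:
$t = 2$ ($t = 14 - 12 = 2$)
$t Y{\left(1,5 + 6 \right)} \left(-20\right) = 2 \left(-2\right) \left(-20\right) = \left(-4\right) \left(-20\right) = 80$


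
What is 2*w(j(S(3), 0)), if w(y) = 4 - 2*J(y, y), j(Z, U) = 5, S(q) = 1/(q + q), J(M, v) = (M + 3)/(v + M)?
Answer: 24/5 ≈ 4.8000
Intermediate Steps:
J(M, v) = (3 + M)/(M + v)
S(q) = 1/(2*q)
w(y) = 4 - (3 + y)/y (w(y) = 4 - 2*(3 + y)/(y + y) = 4 - 2*(3 + y)/(2*y) = 4 - 2*1/(2*y)*(3 + y) = 4 - (3 + y)/y)
2*w(j(S(3), 0)) = 2*(3 - 3/5) = 2*(3 - 3*⅕) = 2*(3 - ⅗) = 2*(12/5) = 24/5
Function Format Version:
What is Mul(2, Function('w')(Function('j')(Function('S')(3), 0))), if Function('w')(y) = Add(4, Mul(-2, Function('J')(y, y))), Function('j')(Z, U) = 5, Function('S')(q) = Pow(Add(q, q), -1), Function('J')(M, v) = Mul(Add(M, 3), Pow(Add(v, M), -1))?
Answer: Rational(24, 5) ≈ 4.8000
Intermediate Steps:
Function('J')(M, v) = Mul(Pow(Add(M, v), -1), Add(3, M)) (Function('J')(M, v) = Mul(Add(3, M), Pow(Add(M, v), -1)) = Mul(Pow(Add(M, v), -1), Add(3, M)))
Function('S')(q) = Mul(Rational(1, 2), Pow(q, -1)) (Function('S')(q) = Pow(Mul(2, q), -1) = Mul(Rational(1, 2), Pow(q, -1)))
Function('w')(y) = Add(4, Mul(-1, Pow(y, -1), Add(3, y))) (Function('w')(y) = Add(4, Mul(-2, Mul(Pow(Add(y, y), -1), Add(3, y)))) = Add(4, Mul(-2, Mul(Pow(Mul(2, y), -1), Add(3, y)))) = Add(4, Mul(-2, Mul(Mul(Rational(1, 2), Pow(y, -1)), Add(3, y)))) = Add(4, Mul(-2, Mul(Rational(1, 2), Pow(y, -1), Add(3, y)))) = Add(4, Mul(-1, Pow(y, -1), Add(3, y))))
Mul(2, Function('w')(Function('j')(Function('S')(3), 0))) = Mul(2, Add(3, Mul(-3, Pow(5, -1)))) = Mul(2, Add(3, Mul(-3, Rational(1, 5)))) = Mul(2, Add(3, Rational(-3, 5))) = Mul(2, Rational(12, 5)) = Rational(24, 5)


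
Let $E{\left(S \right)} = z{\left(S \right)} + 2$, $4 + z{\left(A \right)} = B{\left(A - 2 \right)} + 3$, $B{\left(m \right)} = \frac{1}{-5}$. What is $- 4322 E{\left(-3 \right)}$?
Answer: $- \frac{17288}{5} \approx -3457.6$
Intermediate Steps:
$B{\left(m \right)} = - \frac{1}{5}$
$z{\left(A \right)} = - \frac{6}{5}$ ($z{\left(A \right)} = -4 + \left(- \frac{1}{5} + 3\right) = -4 + \frac{14}{5} = - \frac{6}{5}$)
$E{\left(S \right)} = \frac{4}{5}$ ($E{\left(S \right)} = - \frac{6}{5} + 2 = \frac{4}{5}$)
$- 4322 E{\left(-3 \right)} = \left(-4322\right) \frac{4}{5} = - \frac{17288}{5}$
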